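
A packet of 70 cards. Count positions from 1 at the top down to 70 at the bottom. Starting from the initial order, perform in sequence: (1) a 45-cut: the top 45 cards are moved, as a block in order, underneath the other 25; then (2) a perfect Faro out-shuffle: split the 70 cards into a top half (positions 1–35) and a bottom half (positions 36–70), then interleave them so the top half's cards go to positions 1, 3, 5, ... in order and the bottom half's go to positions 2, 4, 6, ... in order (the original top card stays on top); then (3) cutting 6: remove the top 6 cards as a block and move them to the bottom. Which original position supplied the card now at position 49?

3

Undo the operations in reverse order, starting from position 49:
  undo op 3 (cut 6): 49 ← 55
  undo op 2 (out-shuffle, from top half): 55 ← 28
  undo op 1 (cut 45): 28 ← 3
So the card at position 49 came from original position 3.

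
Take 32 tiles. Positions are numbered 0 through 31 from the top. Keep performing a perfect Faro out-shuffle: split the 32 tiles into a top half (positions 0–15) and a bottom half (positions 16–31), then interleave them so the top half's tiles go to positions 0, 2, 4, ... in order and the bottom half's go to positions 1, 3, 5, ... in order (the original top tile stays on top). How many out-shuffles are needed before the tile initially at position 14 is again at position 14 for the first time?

5

Follow position 14 under repeated out-shuffles:
14 → 28 → 25 → 19 → 7 → 14
It first returns after 5 out-shuffles.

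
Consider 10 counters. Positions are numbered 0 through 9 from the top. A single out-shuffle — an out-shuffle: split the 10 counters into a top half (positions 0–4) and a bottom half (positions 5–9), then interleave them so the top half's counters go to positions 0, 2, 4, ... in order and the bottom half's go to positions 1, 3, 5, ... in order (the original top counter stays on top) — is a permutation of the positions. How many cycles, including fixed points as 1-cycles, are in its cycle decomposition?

4

Trace each unvisited position around until it returns:
(0) (1 2 4 8 7 5) (3 6) (9)
4 cycles in total.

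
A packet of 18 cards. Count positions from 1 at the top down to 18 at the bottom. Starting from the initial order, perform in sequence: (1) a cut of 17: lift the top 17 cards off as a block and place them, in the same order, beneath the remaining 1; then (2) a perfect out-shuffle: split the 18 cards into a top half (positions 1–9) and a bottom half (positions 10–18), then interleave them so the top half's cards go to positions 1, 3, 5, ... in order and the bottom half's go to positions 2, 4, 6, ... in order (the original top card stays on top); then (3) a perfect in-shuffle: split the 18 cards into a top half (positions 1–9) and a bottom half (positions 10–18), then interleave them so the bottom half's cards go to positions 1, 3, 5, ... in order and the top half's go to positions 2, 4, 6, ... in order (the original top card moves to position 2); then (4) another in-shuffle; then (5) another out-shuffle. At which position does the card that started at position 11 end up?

9

Track the card from position 11 forward through each operation:
  after op 1 (cut 17): 11 → 12
  after op 2 (out-shuffle): 12 → 6
  after op 3 (in-shuffle): 6 → 12
  after op 4 (in-shuffle): 12 → 5
  after op 5 (out-shuffle): 5 → 9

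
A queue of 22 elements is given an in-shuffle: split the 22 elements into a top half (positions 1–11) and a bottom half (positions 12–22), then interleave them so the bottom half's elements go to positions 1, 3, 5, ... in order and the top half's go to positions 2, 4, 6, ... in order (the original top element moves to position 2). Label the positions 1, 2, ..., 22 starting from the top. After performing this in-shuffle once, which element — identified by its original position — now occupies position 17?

Work backwards from position 17, undoing one in-shuffle at a time:
17 ← 20
So the element now at position 17 started at position 20.

20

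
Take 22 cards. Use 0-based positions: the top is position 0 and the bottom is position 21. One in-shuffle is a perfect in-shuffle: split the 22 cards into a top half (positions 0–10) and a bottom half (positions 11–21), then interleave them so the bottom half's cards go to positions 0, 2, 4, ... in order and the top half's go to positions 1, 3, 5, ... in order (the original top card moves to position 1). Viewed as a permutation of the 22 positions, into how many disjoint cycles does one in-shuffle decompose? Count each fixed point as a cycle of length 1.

2

Trace each unvisited position around until it returns:
(0 1 3 7 15 8 ... len 11) (4 9 19 16 10 21 ... len 11)
2 cycles in total.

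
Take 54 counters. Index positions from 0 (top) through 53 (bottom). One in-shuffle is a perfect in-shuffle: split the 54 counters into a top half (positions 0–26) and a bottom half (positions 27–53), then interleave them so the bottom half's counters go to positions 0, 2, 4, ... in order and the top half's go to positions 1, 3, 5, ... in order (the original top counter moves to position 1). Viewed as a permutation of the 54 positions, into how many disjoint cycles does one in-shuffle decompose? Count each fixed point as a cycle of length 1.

Trace each unvisited position around until it returns:
(0 1 3 7 15 31 ... len 20) (2 5 11 23 47 40 ... len 20) (4 9 19 39 24 49 44 34 14 29) (10 21 43 32)
4 cycles in total.

4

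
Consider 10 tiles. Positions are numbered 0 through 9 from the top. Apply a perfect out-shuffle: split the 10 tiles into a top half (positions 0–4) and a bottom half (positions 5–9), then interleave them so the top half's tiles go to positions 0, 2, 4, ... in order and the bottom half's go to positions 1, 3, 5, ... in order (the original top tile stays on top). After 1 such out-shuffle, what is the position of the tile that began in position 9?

Position 9 is a fixed point of every out-shuffle, so the tile never moves.

9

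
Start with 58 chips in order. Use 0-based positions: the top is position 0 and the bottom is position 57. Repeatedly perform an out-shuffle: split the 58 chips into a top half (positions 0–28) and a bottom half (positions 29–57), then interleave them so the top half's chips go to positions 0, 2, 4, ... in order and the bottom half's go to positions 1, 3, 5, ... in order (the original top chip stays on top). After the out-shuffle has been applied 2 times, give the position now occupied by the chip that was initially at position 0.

Position 0 is a fixed point of every out-shuffle, so the chip never moves.

0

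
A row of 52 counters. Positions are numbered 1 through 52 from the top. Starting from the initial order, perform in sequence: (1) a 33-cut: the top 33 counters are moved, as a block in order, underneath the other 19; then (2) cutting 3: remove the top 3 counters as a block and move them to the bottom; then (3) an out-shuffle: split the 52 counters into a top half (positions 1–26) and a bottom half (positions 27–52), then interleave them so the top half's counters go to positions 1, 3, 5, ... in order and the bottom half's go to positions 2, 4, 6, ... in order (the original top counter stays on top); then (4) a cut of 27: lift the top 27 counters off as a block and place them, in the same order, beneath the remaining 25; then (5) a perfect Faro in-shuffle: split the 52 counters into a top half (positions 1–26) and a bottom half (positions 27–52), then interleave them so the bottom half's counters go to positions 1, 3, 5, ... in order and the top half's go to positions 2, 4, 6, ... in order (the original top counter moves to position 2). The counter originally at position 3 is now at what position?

20

Track the counter from position 3 forward through each operation:
  after op 1 (cut 33): 3 → 22
  after op 2 (cut 3): 22 → 19
  after op 3 (out-shuffle): 19 → 37
  after op 4 (cut 27): 37 → 10
  after op 5 (in-shuffle): 10 → 20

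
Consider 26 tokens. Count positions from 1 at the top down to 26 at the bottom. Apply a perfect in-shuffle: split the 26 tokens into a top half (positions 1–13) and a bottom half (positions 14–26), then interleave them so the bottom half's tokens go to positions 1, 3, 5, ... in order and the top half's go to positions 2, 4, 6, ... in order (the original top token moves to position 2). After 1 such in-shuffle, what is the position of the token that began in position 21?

15

Track the token's position through each in-shuffle:
21 → 15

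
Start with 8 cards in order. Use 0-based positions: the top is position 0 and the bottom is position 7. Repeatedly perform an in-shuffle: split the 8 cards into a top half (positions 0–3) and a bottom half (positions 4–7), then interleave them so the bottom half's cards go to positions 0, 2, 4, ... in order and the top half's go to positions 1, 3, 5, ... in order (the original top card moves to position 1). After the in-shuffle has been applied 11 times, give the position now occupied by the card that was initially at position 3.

1

Track the card's position through each in-shuffle:
3 → 7 → 6 → 4 → 0 → 1 → 3 → 7 → 6 → 4 → 0 → 1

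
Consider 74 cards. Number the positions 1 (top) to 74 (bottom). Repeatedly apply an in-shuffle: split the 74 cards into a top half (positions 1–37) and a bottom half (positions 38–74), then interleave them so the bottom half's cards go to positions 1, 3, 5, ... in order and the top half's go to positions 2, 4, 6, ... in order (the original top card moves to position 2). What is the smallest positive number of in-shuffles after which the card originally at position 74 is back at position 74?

Follow position 74 under repeated in-shuffles:
74 → 73 → 71 → 67 → 59 → 43 → 11 → 22 → 44 → 13 → 26 → 52 → 29 → 58 → 41 → 7 → 14 → 28 → 56 → 37 → 74
It first returns after 20 in-shuffles.

20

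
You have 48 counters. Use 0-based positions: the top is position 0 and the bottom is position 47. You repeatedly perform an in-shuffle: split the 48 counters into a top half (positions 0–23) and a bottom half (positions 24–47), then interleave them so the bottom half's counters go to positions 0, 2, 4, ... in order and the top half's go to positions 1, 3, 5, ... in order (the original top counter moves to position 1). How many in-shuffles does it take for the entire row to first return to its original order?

The in-shuffle permutes the 48 positions with cycle lengths [3, 3, 21, 21].
Every counter is home exactly when every cycle has completed a whole number of laps, i.e. after lcm(3, 21) = 21 in-shuffles.

21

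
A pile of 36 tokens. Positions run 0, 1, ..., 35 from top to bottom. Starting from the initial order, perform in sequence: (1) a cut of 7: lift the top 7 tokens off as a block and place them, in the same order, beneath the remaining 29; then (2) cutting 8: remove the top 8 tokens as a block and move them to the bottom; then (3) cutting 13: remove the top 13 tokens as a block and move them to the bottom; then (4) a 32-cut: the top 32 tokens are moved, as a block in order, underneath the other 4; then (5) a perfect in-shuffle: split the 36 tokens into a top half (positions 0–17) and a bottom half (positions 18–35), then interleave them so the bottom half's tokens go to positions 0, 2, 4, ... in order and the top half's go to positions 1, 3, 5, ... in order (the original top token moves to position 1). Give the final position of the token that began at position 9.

6

Track the token from position 9 forward through each operation:
  after op 1 (cut 7): 9 → 2
  after op 2 (cut 8): 2 → 30
  after op 3 (cut 13): 30 → 17
  after op 4 (cut 32): 17 → 21
  after op 5 (in-shuffle): 21 → 6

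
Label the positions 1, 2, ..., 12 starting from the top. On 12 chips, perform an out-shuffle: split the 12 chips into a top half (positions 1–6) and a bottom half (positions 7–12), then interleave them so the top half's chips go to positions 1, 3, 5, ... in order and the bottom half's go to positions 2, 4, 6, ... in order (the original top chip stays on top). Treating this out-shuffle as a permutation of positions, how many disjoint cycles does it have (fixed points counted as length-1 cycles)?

Trace each unvisited position around until it returns:
(1) (2 3 5 9 6 11 10 8 4 7) (12)
3 cycles in total.

3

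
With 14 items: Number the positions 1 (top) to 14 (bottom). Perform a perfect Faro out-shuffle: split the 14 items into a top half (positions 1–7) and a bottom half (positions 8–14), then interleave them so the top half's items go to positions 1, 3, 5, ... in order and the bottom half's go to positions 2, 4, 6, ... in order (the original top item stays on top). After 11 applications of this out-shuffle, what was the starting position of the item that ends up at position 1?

Work backwards from position 1, undoing one out-shuffle at a time:
1 ← 1 ← 1 ← 1 ← 1 ← 1 ← 1 ← 1 ← 1 ← 1 ← 1 ← 1
So the item now at position 1 started at position 1.

1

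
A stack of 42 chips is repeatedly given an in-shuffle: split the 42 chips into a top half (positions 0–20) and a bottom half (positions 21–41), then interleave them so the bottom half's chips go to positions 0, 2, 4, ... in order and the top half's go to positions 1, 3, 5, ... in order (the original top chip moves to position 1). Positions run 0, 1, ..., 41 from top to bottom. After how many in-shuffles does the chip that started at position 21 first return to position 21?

Follow position 21 under repeated in-shuffles:
21 → 0 → 1 → 3 → 7 → 15 → 31 → 20 → 41 → 40 → 38 → 34 → 26 → 10 → 21
It first returns after 14 in-shuffles.

14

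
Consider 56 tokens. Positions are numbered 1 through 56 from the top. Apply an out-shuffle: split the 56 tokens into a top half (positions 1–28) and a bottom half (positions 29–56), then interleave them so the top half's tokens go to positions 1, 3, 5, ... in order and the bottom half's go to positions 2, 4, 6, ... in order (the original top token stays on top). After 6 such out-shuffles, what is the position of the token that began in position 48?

39

Track the token's position through each out-shuffle:
48 → 40 → 24 → 47 → 38 → 20 → 39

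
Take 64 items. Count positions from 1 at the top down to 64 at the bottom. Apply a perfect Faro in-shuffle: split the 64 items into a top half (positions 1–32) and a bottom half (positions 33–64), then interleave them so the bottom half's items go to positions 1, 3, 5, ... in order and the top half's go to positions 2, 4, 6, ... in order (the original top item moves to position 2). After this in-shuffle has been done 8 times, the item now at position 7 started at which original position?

Work backwards from position 7, undoing one in-shuffle at a time:
7 ← 36 ← 18 ← 9 ← 37 ← 51 ← 58 ← 29 ← 47
So the item now at position 7 started at position 47.

47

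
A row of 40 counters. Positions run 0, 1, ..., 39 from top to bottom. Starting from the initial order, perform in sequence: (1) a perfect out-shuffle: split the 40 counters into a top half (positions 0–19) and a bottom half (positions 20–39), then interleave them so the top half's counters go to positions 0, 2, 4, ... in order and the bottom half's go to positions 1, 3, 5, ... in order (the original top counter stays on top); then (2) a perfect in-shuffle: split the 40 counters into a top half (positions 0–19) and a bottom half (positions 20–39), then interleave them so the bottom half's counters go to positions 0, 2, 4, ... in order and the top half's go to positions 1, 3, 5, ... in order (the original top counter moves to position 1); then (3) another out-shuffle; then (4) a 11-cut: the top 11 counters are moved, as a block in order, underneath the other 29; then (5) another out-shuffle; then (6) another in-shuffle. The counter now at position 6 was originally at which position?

Undo the operations in reverse order, starting from position 6:
  undo op 6 (in-shuffle, from bottom half): 6 ← 23
  undo op 5 (out-shuffle, from bottom half): 23 ← 31
  undo op 4 (cut 11): 31 ← 2
  undo op 3 (out-shuffle, from top half): 2 ← 1
  undo op 2 (in-shuffle, from top half): 1 ← 0
  undo op 1 (out-shuffle, from top half): 0 ← 0
So the counter at position 6 came from original position 0.

0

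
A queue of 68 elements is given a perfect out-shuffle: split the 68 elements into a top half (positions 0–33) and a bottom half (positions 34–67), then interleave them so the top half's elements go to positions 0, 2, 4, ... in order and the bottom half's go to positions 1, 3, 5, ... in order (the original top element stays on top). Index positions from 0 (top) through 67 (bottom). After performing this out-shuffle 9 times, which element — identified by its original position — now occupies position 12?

Work backwards from position 12, undoing one out-shuffle at a time:
12 ← 6 ← 3 ← 35 ← 51 ← 59 ← 63 ← 65 ← 66 ← 33
So the element now at position 12 started at position 33.

33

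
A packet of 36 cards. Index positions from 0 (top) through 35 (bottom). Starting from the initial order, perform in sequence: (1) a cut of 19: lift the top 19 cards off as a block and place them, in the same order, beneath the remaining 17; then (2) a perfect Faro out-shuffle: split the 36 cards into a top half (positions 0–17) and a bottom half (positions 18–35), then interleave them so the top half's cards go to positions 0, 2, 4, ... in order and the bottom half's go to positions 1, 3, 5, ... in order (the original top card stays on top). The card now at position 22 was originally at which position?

Undo the operations in reverse order, starting from position 22:
  undo op 2 (out-shuffle, from top half): 22 ← 11
  undo op 1 (cut 19): 11 ← 30
So the card at position 22 came from original position 30.

30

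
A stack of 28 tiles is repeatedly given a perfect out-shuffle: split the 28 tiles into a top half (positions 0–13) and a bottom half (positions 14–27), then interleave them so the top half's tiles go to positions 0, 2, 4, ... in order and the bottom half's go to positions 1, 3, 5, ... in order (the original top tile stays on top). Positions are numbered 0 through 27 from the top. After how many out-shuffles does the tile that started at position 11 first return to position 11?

18

Follow position 11 under repeated out-shuffles:
11 → 22 → 17 → 7 → 14 → 1 → 2 → 4 → 8 → 16 → 5 → 10 → 20 → 13 → 26 → 25 → 23 → 19 → 11
It first returns after 18 out-shuffles.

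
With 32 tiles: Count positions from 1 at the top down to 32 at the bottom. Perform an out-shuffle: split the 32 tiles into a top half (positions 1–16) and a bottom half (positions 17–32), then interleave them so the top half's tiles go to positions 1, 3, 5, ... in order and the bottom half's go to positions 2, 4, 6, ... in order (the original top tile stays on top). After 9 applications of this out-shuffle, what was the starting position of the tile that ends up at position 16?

Work backwards from position 16, undoing one out-shuffle at a time:
16 ← 24 ← 28 ← 30 ← 31 ← 16 ← 24 ← 28 ← 30 ← 31
So the tile now at position 16 started at position 31.

31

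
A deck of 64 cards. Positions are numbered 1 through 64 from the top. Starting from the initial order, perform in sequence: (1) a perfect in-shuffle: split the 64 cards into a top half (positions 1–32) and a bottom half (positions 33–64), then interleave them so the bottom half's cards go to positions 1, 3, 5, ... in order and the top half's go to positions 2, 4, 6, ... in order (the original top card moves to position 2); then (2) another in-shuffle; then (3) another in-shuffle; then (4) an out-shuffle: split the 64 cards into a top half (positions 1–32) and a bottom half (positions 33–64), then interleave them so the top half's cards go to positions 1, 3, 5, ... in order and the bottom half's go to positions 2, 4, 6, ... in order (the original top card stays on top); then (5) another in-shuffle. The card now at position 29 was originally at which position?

3

Undo the operations in reverse order, starting from position 29:
  undo op 5 (in-shuffle, from bottom half): 29 ← 47
  undo op 4 (out-shuffle, from top half): 47 ← 24
  undo op 3 (in-shuffle, from top half): 24 ← 12
  undo op 2 (in-shuffle, from top half): 12 ← 6
  undo op 1 (in-shuffle, from top half): 6 ← 3
So the card at position 29 came from original position 3.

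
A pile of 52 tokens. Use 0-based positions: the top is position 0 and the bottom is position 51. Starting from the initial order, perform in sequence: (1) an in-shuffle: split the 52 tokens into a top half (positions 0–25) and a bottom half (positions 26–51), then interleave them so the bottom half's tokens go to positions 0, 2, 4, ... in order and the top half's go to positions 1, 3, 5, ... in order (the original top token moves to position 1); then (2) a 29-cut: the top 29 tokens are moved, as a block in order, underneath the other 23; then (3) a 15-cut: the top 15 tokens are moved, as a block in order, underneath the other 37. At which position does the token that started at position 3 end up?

Track the token from position 3 forward through each operation:
  after op 1 (in-shuffle): 3 → 7
  after op 2 (cut 29): 7 → 30
  after op 3 (cut 15): 30 → 15

15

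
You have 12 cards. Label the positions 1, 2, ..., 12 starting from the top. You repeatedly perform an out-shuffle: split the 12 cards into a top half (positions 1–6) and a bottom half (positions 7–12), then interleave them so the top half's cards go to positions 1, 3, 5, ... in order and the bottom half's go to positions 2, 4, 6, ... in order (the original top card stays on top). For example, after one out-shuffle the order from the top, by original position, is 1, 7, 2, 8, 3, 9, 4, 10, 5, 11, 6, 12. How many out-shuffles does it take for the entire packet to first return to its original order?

10

The out-shuffle permutes the 12 positions with cycle lengths [1, 1, 10].
Every card is home exactly when every cycle has completed a whole number of laps, i.e. after lcm(1, 10) = 10 out-shuffles.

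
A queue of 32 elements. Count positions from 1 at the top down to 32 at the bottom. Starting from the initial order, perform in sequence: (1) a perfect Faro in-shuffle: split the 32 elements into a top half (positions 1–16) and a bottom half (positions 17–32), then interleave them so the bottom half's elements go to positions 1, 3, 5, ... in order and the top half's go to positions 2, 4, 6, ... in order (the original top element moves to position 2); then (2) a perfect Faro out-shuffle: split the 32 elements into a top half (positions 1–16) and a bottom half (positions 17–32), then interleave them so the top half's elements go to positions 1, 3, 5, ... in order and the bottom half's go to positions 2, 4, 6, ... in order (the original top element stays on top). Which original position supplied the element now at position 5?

Undo the operations in reverse order, starting from position 5:
  undo op 2 (out-shuffle, from top half): 5 ← 3
  undo op 1 (in-shuffle, from bottom half): 3 ← 18
So the element at position 5 came from original position 18.

18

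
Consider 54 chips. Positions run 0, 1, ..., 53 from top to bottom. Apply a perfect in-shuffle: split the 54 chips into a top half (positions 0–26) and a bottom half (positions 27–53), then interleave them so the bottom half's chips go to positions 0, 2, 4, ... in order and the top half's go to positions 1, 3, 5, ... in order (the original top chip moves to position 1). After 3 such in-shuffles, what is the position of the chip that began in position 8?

16

Track the chip's position through each in-shuffle:
8 → 17 → 35 → 16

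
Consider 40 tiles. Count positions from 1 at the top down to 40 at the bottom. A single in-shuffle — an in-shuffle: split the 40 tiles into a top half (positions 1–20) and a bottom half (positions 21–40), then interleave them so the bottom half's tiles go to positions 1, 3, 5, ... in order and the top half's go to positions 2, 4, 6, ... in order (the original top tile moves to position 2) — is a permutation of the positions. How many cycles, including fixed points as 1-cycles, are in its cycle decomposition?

Trace each unvisited position around until it returns:
(1 2 4 8 16 32 ... len 20) (3 6 12 24 7 14 ... len 20)
2 cycles in total.

2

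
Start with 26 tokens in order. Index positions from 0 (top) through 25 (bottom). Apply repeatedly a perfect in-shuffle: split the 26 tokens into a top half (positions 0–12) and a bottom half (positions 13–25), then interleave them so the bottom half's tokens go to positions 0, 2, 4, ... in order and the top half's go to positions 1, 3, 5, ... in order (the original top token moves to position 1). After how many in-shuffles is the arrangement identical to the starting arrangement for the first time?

18

The in-shuffle permutes the 26 positions with cycle lengths [2, 6, 18].
Every token is home exactly when every cycle has completed a whole number of laps, i.e. after lcm(2, 6, 18) = 18 in-shuffles.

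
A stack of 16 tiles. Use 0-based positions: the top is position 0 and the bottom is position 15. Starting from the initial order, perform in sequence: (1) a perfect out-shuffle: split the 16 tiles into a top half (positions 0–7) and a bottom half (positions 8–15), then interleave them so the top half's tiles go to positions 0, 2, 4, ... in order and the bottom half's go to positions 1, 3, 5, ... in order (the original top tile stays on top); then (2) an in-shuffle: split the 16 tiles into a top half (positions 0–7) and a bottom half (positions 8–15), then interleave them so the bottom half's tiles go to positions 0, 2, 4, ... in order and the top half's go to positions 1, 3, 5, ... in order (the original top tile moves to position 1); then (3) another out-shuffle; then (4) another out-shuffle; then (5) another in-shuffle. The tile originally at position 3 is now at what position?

15

Track the tile from position 3 forward through each operation:
  after op 1 (out-shuffle): 3 → 6
  after op 2 (in-shuffle): 6 → 13
  after op 3 (out-shuffle): 13 → 11
  after op 4 (out-shuffle): 11 → 7
  after op 5 (in-shuffle): 7 → 15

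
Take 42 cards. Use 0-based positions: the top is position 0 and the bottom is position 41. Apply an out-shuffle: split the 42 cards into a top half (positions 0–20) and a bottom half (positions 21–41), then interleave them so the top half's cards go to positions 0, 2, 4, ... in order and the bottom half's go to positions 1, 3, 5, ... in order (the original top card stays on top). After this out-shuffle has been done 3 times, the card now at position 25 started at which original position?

39

Work backwards from position 25, undoing one out-shuffle at a time:
25 ← 33 ← 37 ← 39
So the card now at position 25 started at position 39.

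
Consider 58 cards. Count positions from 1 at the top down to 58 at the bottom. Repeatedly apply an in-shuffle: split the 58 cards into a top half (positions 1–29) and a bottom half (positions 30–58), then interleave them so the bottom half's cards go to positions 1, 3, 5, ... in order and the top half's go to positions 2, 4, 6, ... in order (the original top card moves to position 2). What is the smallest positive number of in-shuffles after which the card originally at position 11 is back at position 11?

Follow position 11 under repeated in-shuffles:
11 → 22 → 44 → 29 → 58 → 57 → 55 → 51 → ... → 11 (length 58)
It first returns after 58 in-shuffles.

58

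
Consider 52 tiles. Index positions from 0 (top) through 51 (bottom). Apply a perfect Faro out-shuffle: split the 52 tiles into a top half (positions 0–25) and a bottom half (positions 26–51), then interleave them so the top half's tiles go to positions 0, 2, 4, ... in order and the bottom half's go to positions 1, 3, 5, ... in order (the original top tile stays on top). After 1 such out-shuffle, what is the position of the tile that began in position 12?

24

Track the tile's position through each out-shuffle:
12 → 24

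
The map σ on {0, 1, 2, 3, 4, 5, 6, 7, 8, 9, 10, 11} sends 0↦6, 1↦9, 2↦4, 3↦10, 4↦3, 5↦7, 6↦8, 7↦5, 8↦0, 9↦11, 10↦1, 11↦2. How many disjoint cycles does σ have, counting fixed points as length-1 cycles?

Cycle decomposition: (0 6 8) (1 9 11 2 4 3 10) (5 7).
3 cycles.

3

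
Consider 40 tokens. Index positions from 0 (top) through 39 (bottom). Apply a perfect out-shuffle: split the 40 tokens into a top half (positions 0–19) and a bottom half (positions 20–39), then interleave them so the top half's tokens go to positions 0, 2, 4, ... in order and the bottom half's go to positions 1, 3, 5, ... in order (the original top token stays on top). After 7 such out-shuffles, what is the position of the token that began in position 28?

Track the token's position through each out-shuffle:
28 → 17 → 34 → 29 → 19 → 38 → 37 → 35

35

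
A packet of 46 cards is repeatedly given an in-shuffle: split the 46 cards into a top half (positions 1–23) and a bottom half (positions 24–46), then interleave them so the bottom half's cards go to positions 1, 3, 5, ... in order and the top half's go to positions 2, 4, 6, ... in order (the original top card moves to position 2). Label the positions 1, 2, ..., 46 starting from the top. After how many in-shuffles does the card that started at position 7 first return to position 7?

Follow position 7 under repeated in-shuffles:
7 → 14 → 28 → 9 → 18 → 36 → 25 → 3 → ... → 7 (length 23)
It first returns after 23 in-shuffles.

23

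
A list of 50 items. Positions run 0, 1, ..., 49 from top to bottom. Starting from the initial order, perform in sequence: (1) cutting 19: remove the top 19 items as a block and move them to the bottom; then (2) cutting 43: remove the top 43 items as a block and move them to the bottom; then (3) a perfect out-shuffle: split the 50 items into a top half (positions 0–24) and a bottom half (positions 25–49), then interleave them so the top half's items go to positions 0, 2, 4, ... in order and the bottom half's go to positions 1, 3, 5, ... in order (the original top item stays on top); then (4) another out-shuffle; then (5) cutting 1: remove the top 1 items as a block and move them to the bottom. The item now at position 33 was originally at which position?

Undo the operations in reverse order, starting from position 33:
  undo op 5 (cut 1): 33 ← 34
  undo op 4 (out-shuffle, from top half): 34 ← 17
  undo op 3 (out-shuffle, from bottom half): 17 ← 33
  undo op 2 (cut 43): 33 ← 26
  undo op 1 (cut 19): 26 ← 45
So the item at position 33 came from original position 45.

45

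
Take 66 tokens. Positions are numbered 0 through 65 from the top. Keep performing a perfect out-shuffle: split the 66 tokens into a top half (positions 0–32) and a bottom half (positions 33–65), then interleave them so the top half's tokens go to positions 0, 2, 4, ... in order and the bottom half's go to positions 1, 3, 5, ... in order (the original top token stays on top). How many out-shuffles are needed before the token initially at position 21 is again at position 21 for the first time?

12

Follow position 21 under repeated out-shuffles:
21 → 42 → 19 → 38 → 11 → 22 → 44 → 23 → 46 → 27 → 54 → 43 → 21
It first returns after 12 out-shuffles.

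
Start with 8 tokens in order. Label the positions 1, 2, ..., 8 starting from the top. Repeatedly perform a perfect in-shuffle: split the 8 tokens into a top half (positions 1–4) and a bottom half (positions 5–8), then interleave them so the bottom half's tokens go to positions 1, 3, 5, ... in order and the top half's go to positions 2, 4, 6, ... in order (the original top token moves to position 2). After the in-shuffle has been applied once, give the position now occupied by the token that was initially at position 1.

2

Track the token's position through each in-shuffle:
1 → 2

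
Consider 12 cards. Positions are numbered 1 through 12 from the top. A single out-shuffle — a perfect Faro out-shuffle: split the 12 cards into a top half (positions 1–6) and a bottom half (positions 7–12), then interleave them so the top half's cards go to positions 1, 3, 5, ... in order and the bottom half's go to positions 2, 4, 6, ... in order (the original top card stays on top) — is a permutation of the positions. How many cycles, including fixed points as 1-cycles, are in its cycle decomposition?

3

Trace each unvisited position around until it returns:
(1) (2 3 5 9 6 11 10 8 4 7) (12)
3 cycles in total.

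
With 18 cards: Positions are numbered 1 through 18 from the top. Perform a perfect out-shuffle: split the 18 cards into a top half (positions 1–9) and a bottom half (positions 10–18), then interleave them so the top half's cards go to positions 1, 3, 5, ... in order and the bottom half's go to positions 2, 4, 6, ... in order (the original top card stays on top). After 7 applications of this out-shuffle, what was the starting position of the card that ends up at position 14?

10

Work backwards from position 14, undoing one out-shuffle at a time:
14 ← 16 ← 17 ← 9 ← 5 ← 3 ← 2 ← 10
So the card now at position 14 started at position 10.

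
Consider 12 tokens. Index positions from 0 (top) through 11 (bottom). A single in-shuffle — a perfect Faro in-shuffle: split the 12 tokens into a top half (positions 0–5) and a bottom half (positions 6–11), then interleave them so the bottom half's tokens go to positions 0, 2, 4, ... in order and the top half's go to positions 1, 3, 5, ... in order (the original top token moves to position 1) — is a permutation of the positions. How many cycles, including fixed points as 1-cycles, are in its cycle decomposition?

Trace each unvisited position around until it returns:
(0 1 3 7 2 5 ... len 12)
1 cycle in total.

1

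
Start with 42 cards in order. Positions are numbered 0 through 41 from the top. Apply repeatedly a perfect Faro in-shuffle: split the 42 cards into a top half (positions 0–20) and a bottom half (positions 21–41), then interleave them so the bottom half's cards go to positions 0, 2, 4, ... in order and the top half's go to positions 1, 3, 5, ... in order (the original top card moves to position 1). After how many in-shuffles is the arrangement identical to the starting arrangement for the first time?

14

The in-shuffle permutes the 42 positions with cycle lengths [14, 14, 14].
Every card is home exactly when every cycle has completed a whole number of laps, i.e. after lcm(14) = 14 in-shuffles.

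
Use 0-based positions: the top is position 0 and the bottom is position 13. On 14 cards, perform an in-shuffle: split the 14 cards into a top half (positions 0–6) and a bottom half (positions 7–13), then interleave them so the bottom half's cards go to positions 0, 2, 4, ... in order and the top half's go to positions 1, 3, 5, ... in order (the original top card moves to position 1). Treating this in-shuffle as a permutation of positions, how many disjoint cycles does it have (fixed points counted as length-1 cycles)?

4

Trace each unvisited position around until it returns:
(0 1 3 7) (2 5 11 8) (4 9) (6 13 12 10)
4 cycles in total.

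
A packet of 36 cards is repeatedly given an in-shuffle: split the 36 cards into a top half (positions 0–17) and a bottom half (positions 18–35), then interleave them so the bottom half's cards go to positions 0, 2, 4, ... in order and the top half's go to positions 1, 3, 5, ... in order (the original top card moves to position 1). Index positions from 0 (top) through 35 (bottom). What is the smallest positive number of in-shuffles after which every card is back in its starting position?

36

The in-shuffle permutes the 36 positions with cycle lengths [36].
Every card is home exactly when every cycle has completed a whole number of laps, i.e. after lcm(36) = 36 in-shuffles.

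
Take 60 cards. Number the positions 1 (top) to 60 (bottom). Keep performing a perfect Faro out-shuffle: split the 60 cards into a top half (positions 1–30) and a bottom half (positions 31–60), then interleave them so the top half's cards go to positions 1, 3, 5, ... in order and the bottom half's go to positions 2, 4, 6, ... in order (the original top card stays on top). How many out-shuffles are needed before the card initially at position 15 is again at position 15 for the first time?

Follow position 15 under repeated out-shuffles:
15 → 29 → 57 → 54 → 48 → 36 → 12 → 23 → ... → 15 (length 58)
It first returns after 58 out-shuffles.

58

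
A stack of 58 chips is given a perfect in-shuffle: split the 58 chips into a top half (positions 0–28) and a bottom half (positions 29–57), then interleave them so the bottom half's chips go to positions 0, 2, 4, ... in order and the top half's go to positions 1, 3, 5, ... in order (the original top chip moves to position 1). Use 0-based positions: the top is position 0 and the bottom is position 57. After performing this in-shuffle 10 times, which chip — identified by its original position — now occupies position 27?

Work backwards from position 27, undoing one in-shuffle at a time:
27 ← 13 ← 6 ← 32 ← 45 ← 22 ← 40 ← 49 ← 24 ← 41 ← 20
So the chip now at position 27 started at position 20.

20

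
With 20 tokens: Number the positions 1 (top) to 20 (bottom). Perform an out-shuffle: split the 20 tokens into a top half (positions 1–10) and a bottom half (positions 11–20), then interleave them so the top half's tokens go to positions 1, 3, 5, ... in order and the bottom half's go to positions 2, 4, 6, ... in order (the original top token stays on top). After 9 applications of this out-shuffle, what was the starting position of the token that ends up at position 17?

4

Work backwards from position 17, undoing one out-shuffle at a time:
17 ← 9 ← 5 ← 3 ← 2 ← 11 ← 6 ← 13 ← 7 ← 4
So the token now at position 17 started at position 4.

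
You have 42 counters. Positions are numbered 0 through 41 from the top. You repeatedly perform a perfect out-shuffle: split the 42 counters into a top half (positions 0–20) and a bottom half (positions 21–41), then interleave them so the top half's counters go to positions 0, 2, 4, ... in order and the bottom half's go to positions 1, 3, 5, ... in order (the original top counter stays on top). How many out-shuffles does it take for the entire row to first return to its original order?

20

The out-shuffle permutes the 42 positions with cycle lengths [1, 1, 20, 20].
Every counter is home exactly when every cycle has completed a whole number of laps, i.e. after lcm(1, 20) = 20 out-shuffles.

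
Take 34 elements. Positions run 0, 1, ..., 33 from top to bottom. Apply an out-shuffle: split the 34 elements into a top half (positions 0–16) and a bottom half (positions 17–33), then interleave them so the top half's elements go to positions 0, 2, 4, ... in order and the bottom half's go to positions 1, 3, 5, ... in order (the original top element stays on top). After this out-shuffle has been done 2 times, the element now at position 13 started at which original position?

Work backwards from position 13, undoing one out-shuffle at a time:
13 ← 23 ← 28
So the element now at position 13 started at position 28.

28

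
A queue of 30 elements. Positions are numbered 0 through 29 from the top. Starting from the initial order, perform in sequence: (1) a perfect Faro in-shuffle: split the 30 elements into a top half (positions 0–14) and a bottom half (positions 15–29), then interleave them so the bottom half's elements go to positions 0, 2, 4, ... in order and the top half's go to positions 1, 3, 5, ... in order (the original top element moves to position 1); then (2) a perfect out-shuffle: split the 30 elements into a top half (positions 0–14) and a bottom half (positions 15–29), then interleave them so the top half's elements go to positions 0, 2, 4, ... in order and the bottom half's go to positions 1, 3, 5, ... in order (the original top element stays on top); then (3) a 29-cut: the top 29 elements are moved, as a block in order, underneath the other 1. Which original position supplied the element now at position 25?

Undo the operations in reverse order, starting from position 25:
  undo op 3 (cut 29): 25 ← 24
  undo op 2 (out-shuffle, from top half): 24 ← 12
  undo op 1 (in-shuffle, from bottom half): 12 ← 21
So the element at position 25 came from original position 21.

21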